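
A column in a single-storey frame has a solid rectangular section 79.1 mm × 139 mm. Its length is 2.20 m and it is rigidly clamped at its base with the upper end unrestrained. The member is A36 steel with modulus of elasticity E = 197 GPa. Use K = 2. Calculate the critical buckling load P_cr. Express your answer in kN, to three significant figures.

Buckling occurs about the weak axis: I_min = h·b³/12 with b = 79.1 mm (the shorter side).
I_min = 139×79.1³/12 = 5.733×10^6 mm⁴
I = 5.733×10^6 mm⁴ = 5.733×10^-6 m⁴
Effective length L_e = K·L = 2 × 2.20 = 4.400 m
P_cr = π²EI / L_e² = π² × 197×10⁹ × 5.733×10^-6 / 4.400² = 5.757×10^5 N

P_cr ≈ 576 kN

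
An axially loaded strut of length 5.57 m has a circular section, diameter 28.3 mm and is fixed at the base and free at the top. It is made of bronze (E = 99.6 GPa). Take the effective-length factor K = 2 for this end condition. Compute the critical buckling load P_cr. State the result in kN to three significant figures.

I = πd⁴/64 = π×28.3⁴/64 = 3.149×10^4 mm⁴
I = 3.149×10^4 mm⁴ = 3.149×10^-8 m⁴
Effective length L_e = K·L = 2 × 5.57 = 11.14 m
P_cr = π²EI / L_e² = π² × 99.6×10⁹ × 3.149×10^-8 / 11.14² = 249.4 N

P_cr ≈ 0.249 kN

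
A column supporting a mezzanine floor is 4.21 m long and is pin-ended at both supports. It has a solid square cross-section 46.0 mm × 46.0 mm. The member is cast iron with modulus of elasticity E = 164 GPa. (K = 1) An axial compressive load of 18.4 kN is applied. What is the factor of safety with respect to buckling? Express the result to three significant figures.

n ≈ 1.85

I = a⁴/12 = 46.0⁴/12 = 3.731×10^5 mm⁴
I = 3.731×10^5 mm⁴ = 3.731×10^-7 m⁴
Effective length L_e = K·L = 1 × 4.21 = 4.210 m
P_cr = π²EI / L_e² = π² × 164×10⁹ × 3.731×10^-7 / 4.210² = 3.407×10^4 N
Factor of safety n = P_cr / P = 34.074 / 18.4 = 1.85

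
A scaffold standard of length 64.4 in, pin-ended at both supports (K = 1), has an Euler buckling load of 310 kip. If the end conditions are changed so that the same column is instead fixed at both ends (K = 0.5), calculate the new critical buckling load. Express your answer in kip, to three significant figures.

P_cr ≈ 1240 kip

P_cr ∝ 1/K², so P_cr,new = P_cr,old × (K_old/K_new)² = 310 × (1/0.5)²
= 310 × 4.000 = 1240 kip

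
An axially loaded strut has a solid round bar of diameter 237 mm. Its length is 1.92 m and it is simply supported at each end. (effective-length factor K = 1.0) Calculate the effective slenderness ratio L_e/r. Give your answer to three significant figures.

λ ≈ 32.4

For a solid circle r = d/4 = 237/4 = 59.25 mm
L_e = K·L = 1 × 1.92 m = 1.920 m = 1920.0 mm
λ = L_e / r_min = 1920.0 / 59.25 = 32.4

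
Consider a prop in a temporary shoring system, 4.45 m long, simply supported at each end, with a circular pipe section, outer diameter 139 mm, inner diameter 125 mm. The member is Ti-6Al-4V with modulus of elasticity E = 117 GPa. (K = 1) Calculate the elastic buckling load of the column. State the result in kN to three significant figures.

d_o = 139 mm, d_i = 125 mm
I = π(d_o⁴ − d_i⁴)/64 = π(139⁴ − 125.0⁴)/64 = 6.340×10^6 mm⁴
I = 6.340×10^6 mm⁴ = 6.340×10^-6 m⁴
Effective length L_e = K·L = 1 × 4.45 = 4.450 m
P_cr = π²EI / L_e² = π² × 117×10⁹ × 6.340×10^-6 / 4.450² = 3.697×10^5 N

P_cr ≈ 370 kN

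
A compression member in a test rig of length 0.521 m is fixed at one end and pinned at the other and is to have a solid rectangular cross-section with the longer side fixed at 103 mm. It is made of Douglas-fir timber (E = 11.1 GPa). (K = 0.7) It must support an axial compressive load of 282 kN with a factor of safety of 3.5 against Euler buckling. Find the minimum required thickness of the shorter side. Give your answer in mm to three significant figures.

b ≈ 51.9 mm

Required P_cr = n·P = 3.5 × 282 = 987.0 kN
L_e = K·L = 0.7 × 0.521 = 0.3647 m
Required I = P_cr·L_e²/(π²E) = 9.870×10^5 × 0.3647² / (π² × 1.11×10^10) = 1.198×10^-6 m⁴
I_req = 1.198×10^6 mm⁴
Rectangle, weak axis: I_min = h·b³/12 with h = 103 mm fixed  ⇒  b = (12I/h)^(1/3) = 51.9 mm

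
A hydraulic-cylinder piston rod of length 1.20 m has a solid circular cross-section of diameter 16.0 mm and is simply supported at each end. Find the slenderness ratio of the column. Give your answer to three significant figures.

λ ≈ 300

For a solid circle r = d/4 = 16.0/4 = 4.000 mm
L_e = K·L = 1 × 1.20 m = 1.200 m = 1200.0 mm
λ = L_e / r_min = 1200.0 / 4.000 = 300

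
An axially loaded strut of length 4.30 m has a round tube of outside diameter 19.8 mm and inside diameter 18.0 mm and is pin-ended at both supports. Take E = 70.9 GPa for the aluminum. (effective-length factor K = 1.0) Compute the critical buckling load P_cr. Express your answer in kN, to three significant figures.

d_o = 19.8 mm, d_i = 18.0 mm
I = π(d_o⁴ − d_i⁴)/64 = π(19.8⁴ − 18.00⁴)/64 = 2.392×10^3 mm⁴
I = 2.392×10^3 mm⁴ = 2.392×10^-9 m⁴
Effective length L_e = K·L = 1 × 4.30 = 4.300 m
P_cr = π²EI / L_e² = π² × 70.9×10⁹ × 2.392×10^-9 / 4.300² = 90.51 N

P_cr ≈ 0.0905 kN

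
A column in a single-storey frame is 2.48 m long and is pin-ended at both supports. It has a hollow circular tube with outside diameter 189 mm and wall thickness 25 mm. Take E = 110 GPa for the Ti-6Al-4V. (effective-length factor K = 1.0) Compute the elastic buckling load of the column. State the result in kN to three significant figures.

Inner diameter d_i = 189 − 2×25 = 139.0 mm
I = π(d_o⁴ − d_i⁴)/64 = π(189⁴ − 139.0⁴)/64 = 4.431×10^7 mm⁴
I = 4.431×10^7 mm⁴ = 4.431×10^-5 m⁴
Effective length L_e = K·L = 1 × 2.48 = 2.480 m
P_cr = π²EI / L_e² = π² × 110×10⁹ × 4.431×10^-5 / 2.480² = 7.822×10^6 N

P_cr ≈ 7820 kN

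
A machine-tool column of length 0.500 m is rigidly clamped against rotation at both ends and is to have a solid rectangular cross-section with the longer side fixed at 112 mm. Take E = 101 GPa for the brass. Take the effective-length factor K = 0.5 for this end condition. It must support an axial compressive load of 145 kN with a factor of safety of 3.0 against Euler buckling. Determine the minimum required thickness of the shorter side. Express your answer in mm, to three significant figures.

b ≈ 14.3 mm

Required P_cr = n·P = 3.0 × 145 = 435.0 kN
L_e = K·L = 0.5 × 0.500 = 0.2500 m
Required I = P_cr·L_e²/(π²E) = 4.350×10^5 × 0.2500² / (π² × 1.01×10^11) = 2.727×10^-8 m⁴
I_req = 2.727×10^4 mm⁴
Rectangle, weak axis: I_min = h·b³/12 with h = 112 mm fixed  ⇒  b = (12I/h)^(1/3) = 14.3 mm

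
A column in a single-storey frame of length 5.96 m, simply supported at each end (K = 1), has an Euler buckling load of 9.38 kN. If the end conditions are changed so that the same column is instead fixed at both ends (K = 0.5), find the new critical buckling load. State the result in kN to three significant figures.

P_cr ∝ 1/K², so P_cr,new = P_cr,old × (K_old/K_new)² = 9.38 × (1/0.5)²
= 9.38 × 4.000 = 37.5 kN

P_cr ≈ 37.5 kN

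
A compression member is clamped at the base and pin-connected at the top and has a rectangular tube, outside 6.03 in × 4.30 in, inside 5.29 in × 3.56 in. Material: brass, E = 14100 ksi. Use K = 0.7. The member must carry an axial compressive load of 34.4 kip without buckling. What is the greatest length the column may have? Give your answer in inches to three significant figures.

L_max ≈ 407 in

Weak-axis I_min = (h_o·b_o³ − h_i·b_i³)/12 with b_o = 4.30, b_i = 3.560 in (shorter outer/inner sides).
I_min = (6.03×4.30³ − 5.290×3.560³)/12 = 20.06 in⁴
At the buckling limit P_cr = P = 3.440×10^4 lb
From P_cr = π²EI/(K·L)²:  L = (1/K)·√(π²EI/P_cr) = (1/0.7)·√(π²×1.41×10^7×20.06/3.440×10^4)
L = 407 in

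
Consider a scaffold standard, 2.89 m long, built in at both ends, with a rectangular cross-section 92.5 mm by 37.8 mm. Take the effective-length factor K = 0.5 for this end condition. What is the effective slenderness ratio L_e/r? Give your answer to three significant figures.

For a rectangle r_min = b/√12 = 37.8/√12 = 10.91 mm
L_e = K·L = 0.5 × 2.89 m = 1.445 m = 1445.0 mm
λ = L_e / r_min = 1445.0 / 10.91 = 132

λ ≈ 132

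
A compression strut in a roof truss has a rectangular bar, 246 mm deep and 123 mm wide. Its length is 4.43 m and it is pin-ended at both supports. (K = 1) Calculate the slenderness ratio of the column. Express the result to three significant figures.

Buckling occurs about the weak axis: I_min = h·b³/12 with b = 123 mm (the shorter side).
I_min = 246×123³/12 = 3.815×10^7 mm⁴
A = 3.026×10^4 mm²;  r_min = √(I/A) = √(3.815×10^7/3.026×10^4) = 35.51 mm
L_e = K·L = 1 × 4.43 m = 4.430 m = 4430.0 mm
λ = L_e / r_min = 4430.0 / 35.51 = 125

λ ≈ 125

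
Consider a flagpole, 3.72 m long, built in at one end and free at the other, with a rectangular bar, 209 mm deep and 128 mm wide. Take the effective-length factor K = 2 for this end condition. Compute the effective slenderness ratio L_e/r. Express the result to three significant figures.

λ ≈ 201

For a rectangle r_min = b/√12 = 128/√12 = 36.95 mm
L_e = K·L = 2 × 3.72 m = 7.440 m = 7440.0 mm
λ = L_e / r_min = 7440.0 / 36.95 = 201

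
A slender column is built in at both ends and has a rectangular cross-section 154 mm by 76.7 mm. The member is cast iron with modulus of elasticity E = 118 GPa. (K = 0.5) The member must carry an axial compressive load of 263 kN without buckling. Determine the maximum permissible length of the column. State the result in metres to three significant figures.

L_max ≈ 10.1 m

Buckling occurs about the weak axis: I_min = h·b³/12 with b = 76.7 mm (the shorter side).
I_min = 154×76.7³/12 = 5.791×10^6 mm⁴
I = 5.791×10^-6 m⁴
At the buckling limit P_cr = P = 2.630×10^5 N
From P_cr = π²EI/(K·L)²:  L = (1/K)·√(π²EI/P_cr) = (1/0.5)·√(π²×1.18×10^11×5.791×10^-6/2.630×10^5)
L = 10.1 m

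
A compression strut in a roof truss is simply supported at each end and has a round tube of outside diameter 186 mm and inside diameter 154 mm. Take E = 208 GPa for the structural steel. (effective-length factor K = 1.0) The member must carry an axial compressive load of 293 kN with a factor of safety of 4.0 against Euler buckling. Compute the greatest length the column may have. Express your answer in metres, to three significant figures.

d_o = 186 mm, d_i = 154 mm
I = π(d_o⁴ − d_i⁴)/64 = π(186⁴ − 154.0⁴)/64 = 3.114×10^7 mm⁴
I = 3.114×10^-5 m⁴
Required critical load P_cr = n·P = 4.0 × 293 = 1172 kN = 1.172×10^6 N
From P_cr = π²EI/(K·L)²:  L = (1/K)·√(π²EI/P_cr) = (1/1)·√(π²×2.08×10^11×3.114×10^-5/1.172×10^6)
L = 7.39 m

L_max ≈ 7.39 m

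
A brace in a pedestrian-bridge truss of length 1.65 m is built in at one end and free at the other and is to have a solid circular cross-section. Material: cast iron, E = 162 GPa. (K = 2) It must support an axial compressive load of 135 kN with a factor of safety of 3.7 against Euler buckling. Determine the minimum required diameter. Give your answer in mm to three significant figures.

d ≈ 91.2 mm

Required P_cr = n·P = 3.7 × 135 = 499.5 kN
L_e = K·L = 2 × 1.65 = 3.300 m
Required I = P_cr·L_e²/(π²E) = 4.995×10^5 × 3.300² / (π² × 1.62×10^11) = 3.402×10^-6 m⁴
I_req = 3.402×10^6 mm⁴
Solid circle: I = πd⁴/64  ⇒  d = (64I/π)^(1/4) = (64×3.402×10^6/π)^(1/4) = 91.2 mm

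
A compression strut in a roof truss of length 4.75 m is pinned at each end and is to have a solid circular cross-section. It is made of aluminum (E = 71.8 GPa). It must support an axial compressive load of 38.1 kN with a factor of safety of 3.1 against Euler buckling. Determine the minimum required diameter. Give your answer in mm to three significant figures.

Required P_cr = n·P = 3.1 × 38.1 = 118.1 kN
L_e = K·L = 1 × 4.75 = 4.750 m
Required I = P_cr·L_e²/(π²E) = 1.181×10^5 × 4.750² / (π² × 7.18×10^10) = 3.761×10^-6 m⁴
I_req = 3.761×10^6 mm⁴
Solid circle: I = πd⁴/64  ⇒  d = (64I/π)^(1/4) = (64×3.761×10^6/π)^(1/4) = 93.6 mm

d ≈ 93.6 mm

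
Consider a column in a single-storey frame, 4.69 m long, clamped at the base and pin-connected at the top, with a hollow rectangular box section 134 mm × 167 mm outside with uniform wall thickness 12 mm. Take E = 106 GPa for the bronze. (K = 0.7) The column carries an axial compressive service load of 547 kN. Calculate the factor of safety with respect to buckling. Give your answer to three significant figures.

n ≈ 3.13

Inner dimensions: h_i = 167 − 2×12 = 143.0 mm, b_i = 134 − 2×12 = 110.0 mm
Weak-axis I_min = (h_o·b_o³ − h_i·b_i³)/12 with b_o = 134, b_i = 110.0 mm (shorter outer/inner sides).
I_min = (167×134³ − 143.0×110.0³)/12 = 1.762×10^7 mm⁴
I = 1.762×10^7 mm⁴ = 1.762×10^-5 m⁴
Effective length L_e = K·L = 0.7 × 4.69 = 3.283 m
P_cr = π²EI / L_e² = π² × 106×10⁹ × 1.762×10^-5 / 3.283² = 1.711×10^6 N
Factor of safety n = P_cr / P = 1710.7 / 547 = 3.13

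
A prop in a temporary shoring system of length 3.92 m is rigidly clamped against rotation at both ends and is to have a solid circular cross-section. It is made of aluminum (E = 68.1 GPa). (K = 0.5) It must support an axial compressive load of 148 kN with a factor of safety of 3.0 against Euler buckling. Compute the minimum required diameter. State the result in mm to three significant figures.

d ≈ 84.8 mm

Required P_cr = n·P = 3.0 × 148 = 444.0 kN
L_e = K·L = 0.5 × 3.92 = 1.960 m
Required I = P_cr·L_e²/(π²E) = 4.440×10^5 × 1.960² / (π² × 6.81×10^10) = 2.538×10^-6 m⁴
I_req = 2.538×10^6 mm⁴
Solid circle: I = πd⁴/64  ⇒  d = (64I/π)^(1/4) = (64×2.538×10^6/π)^(1/4) = 84.8 mm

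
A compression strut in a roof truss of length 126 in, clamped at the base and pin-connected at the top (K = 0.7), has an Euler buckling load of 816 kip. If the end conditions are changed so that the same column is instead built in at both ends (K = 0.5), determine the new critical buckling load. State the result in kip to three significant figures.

P_cr ∝ 1/K², so P_cr,new = P_cr,old × (K_old/K_new)² = 816 × (0.7/0.5)²
= 816 × 1.960 = 1600 kip

P_cr ≈ 1600 kip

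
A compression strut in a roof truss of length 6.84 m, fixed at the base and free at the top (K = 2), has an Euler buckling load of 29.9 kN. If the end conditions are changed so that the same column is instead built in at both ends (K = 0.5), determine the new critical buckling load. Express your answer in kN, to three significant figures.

P_cr ∝ 1/K², so P_cr,new = P_cr,old × (K_old/K_new)² = 29.9 × (2/0.5)²
= 29.9 × 16.00 = 478 kN

P_cr ≈ 478 kN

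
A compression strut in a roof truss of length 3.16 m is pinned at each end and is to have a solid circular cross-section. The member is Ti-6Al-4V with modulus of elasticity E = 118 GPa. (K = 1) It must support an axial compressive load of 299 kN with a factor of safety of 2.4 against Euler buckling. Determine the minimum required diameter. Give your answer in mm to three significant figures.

Required P_cr = n·P = 2.4 × 299 = 717.6 kN
L_e = K·L = 1 × 3.16 = 3.160 m
Required I = P_cr·L_e²/(π²E) = 7.176×10^5 × 3.160² / (π² × 1.18×10^11) = 6.153×10^-6 m⁴
I_req = 6.153×10^6 mm⁴
Solid circle: I = πd⁴/64  ⇒  d = (64I/π)^(1/4) = (64×6.153×10^6/π)^(1/4) = 106 mm

d ≈ 106 mm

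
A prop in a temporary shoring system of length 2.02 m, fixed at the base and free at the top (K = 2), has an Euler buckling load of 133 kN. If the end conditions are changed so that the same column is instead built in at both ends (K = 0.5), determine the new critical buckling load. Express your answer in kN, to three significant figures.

P_cr ∝ 1/K², so P_cr,new = P_cr,old × (K_old/K_new)² = 133 × (2/0.5)²
= 133 × 16.00 = 2130 kN

P_cr ≈ 2130 kN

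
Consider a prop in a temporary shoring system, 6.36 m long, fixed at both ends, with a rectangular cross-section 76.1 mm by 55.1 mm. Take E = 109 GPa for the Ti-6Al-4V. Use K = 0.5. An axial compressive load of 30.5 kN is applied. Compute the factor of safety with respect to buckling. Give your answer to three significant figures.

Buckling occurs about the weak axis: I_min = h·b³/12 with b = 55.1 mm (the shorter side).
I_min = 76.1×55.1³/12 = 1.061×10^6 mm⁴
I = 1.061×10^6 mm⁴ = 1.061×10^-6 m⁴
Effective length L_e = K·L = 0.5 × 6.36 = 3.180 m
P_cr = π²EI / L_e² = π² × 109×10⁹ × 1.061×10^-6 / 3.180² = 1.129×10^5 N
Factor of safety n = P_cr / P = 112.86 / 30.5 = 3.70

n ≈ 3.70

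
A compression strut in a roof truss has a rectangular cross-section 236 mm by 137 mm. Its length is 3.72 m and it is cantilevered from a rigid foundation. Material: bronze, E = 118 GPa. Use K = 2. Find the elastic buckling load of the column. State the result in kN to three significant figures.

P_cr ≈ 1060 kN

Buckling occurs about the weak axis: I_min = h·b³/12 with b = 137 mm (the shorter side).
I_min = 236×137³/12 = 5.057×10^7 mm⁴
I = 5.057×10^7 mm⁴ = 5.057×10^-5 m⁴
Effective length L_e = K·L = 2 × 3.72 = 7.440 m
P_cr = π²EI / L_e² = π² × 118×10⁹ × 5.057×10^-5 / 7.440² = 1.064×10^6 N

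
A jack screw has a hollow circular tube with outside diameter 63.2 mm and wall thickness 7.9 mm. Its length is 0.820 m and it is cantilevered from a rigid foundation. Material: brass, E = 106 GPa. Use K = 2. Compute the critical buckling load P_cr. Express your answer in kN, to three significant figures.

Inner diameter d_i = 63.2 − 2×7.9 = 47.40 mm
I = π(d_o⁴ − d_i⁴)/64 = π(63.2⁴ − 47.40⁴)/64 = 5.353×10^5 mm⁴
I = 5.353×10^5 mm⁴ = 5.353×10^-7 m⁴
Effective length L_e = K·L = 2 × 0.820 = 1.640 m
P_cr = π²EI / L_e² = π² × 106×10⁹ × 5.353×10^-7 / 1.640² = 2.082×10^5 N

P_cr ≈ 208 kN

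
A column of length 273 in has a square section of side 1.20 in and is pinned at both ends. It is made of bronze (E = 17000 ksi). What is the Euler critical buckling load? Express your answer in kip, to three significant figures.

P_cr ≈ 0.389 kip

I = a⁴/12 = 1.20⁴/12 = 0.1728 in⁴
Effective length L_e = K·L = 1 × 273 = 273.0 in
P_cr = π²EI / L_e² = π² × 17000×10³ × 0.1728 / 273.0² = 389.0 lb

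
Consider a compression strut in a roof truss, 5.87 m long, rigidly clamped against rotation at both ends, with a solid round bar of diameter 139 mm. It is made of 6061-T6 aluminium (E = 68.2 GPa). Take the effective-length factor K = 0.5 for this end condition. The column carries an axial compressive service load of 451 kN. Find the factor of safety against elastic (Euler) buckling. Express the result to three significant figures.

I = πd⁴/64 = π×139⁴/64 = 1.832×10^7 mm⁴
I = 1.832×10^7 mm⁴ = 1.832×10^-5 m⁴
Effective length L_e = K·L = 0.5 × 5.87 = 2.935 m
P_cr = π²EI / L_e² = π² × 68.2×10⁹ × 1.832×10^-5 / 2.935² = 1.432×10^6 N
Factor of safety n = P_cr / P = 1431.8 / 451 = 3.17

n ≈ 3.17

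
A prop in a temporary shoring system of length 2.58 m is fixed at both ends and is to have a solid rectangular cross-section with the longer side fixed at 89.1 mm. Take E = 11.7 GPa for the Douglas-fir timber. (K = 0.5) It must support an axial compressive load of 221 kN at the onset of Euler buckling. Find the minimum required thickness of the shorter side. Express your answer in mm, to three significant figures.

L_e = K·L = 0.5 × 2.58 = 1.290 m
Required I = P_cr·L_e²/(π²E) = 2.210×10^5 × 1.290² / (π² × 1.17×10^10) = 3.185×10^-6 m⁴
I_req = 3.185×10^6 mm⁴
Rectangle, weak axis: I_min = h·b³/12 with h = 89.1 mm fixed  ⇒  b = (12I/h)^(1/3) = 75.4 mm

b ≈ 75.4 mm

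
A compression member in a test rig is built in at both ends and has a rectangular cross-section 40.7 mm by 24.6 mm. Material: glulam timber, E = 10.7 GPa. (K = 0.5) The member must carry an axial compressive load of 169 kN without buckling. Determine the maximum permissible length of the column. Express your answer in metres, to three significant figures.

L_max ≈ 0.355 m

Buckling occurs about the weak axis: I_min = h·b³/12 with b = 24.6 mm (the shorter side).
I_min = 40.7×24.6³/12 = 5.049×10^4 mm⁴
I = 5.049×10^-8 m⁴
At the buckling limit P_cr = P = 1.690×10^5 N
From P_cr = π²EI/(K·L)²:  L = (1/K)·√(π²EI/P_cr) = (1/0.5)·√(π²×1.07×10^10×5.049×10^-8/1.690×10^5)
L = 0.355 m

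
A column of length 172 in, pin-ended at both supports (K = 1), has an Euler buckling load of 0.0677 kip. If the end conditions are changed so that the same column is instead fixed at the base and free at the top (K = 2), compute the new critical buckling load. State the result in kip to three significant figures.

P_cr ∝ 1/K², so P_cr,new = P_cr,old × (K_old/K_new)² = 0.0677 × (1/2)²
= 0.0677 × 0.2500 = 0.0169 kip

P_cr ≈ 0.0169 kip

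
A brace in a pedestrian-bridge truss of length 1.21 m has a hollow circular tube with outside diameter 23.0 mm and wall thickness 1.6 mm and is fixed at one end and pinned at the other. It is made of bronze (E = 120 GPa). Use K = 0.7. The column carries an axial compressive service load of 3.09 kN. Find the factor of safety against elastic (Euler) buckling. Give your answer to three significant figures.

n ≈ 3.31

Inner diameter d_i = 23.0 − 2×1.6 = 19.80 mm
I = π(d_o⁴ − d_i⁴)/64 = π(23.0⁴ − 19.80⁴)/64 = 6.192×10^3 mm⁴
I = 6.192×10^3 mm⁴ = 6.192×10^-9 m⁴
Effective length L_e = K·L = 0.7 × 1.21 = 0.8470 m
P_cr = π²EI / L_e² = π² × 120×10⁹ × 6.192×10^-9 / 0.8470² = 1.022×10^4 N
Factor of safety n = P_cr / P = 10.222 / 3.09 = 3.31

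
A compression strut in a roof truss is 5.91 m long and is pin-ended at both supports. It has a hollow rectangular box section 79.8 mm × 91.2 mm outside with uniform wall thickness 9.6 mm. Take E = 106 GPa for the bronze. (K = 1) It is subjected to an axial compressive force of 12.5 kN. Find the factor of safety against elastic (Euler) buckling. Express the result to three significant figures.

n ≈ 6.05

Inner dimensions: h_i = 91.2 − 2×9.6 = 72.00 mm, b_i = 79.8 − 2×9.6 = 60.60 mm
Weak-axis I_min = (h_o·b_o³ − h_i·b_i³)/12 with b_o = 79.8, b_i = 60.60 mm (shorter outer/inner sides).
I_min = (91.2×79.8³ − 72.00×60.60³)/12 = 2.527×10^6 mm⁴
I = 2.527×10^6 mm⁴ = 2.527×10^-6 m⁴
Effective length L_e = K·L = 1 × 5.91 = 5.910 m
P_cr = π²EI / L_e² = π² × 106×10⁹ × 2.527×10^-6 / 5.910² = 7.568×10^4 N
Factor of safety n = P_cr / P = 75.684 / 12.5 = 6.05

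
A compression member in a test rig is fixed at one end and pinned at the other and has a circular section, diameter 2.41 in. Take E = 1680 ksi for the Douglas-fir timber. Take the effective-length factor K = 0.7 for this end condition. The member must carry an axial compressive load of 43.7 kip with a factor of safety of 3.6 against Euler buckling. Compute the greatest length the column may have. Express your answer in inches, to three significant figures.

I = πd⁴/64 = π×2.41⁴/64 = 1.656 in⁴
Required critical load P_cr = n·P = 3.6 × 43.7 = 157.3 kip = 1.573×10^5 lb
From P_cr = π²EI/(K·L)²:  L = (1/K)·√(π²EI/P_cr) = (1/0.7)·√(π²×1.68×10^6×1.656/1.573×10^5)
L = 18.9 in

L_max ≈ 18.9 in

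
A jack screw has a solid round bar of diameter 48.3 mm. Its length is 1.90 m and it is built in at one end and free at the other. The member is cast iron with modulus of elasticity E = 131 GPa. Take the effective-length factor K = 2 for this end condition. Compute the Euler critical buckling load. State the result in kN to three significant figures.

I = πd⁴/64 = π×48.3⁴/64 = 2.672×10^5 mm⁴
I = 2.672×10^5 mm⁴ = 2.672×10^-7 m⁴
Effective length L_e = K·L = 2 × 1.90 = 3.800 m
P_cr = π²EI / L_e² = π² × 131×10⁹ × 2.672×10^-7 / 3.800² = 2.392×10^4 N

P_cr ≈ 23.9 kN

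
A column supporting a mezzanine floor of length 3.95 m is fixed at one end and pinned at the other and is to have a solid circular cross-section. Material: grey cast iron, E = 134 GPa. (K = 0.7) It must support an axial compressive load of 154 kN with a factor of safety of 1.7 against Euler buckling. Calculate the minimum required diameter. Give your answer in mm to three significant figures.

d ≈ 74.5 mm

Required P_cr = n·P = 1.7 × 154 = 261.8 kN
L_e = K·L = 0.7 × 3.95 = 2.765 m
Required I = P_cr·L_e²/(π²E) = 2.618×10^5 × 2.765² / (π² × 1.34×10^11) = 1.513×10^-6 m⁴
I_req = 1.513×10^6 mm⁴
Solid circle: I = πd⁴/64  ⇒  d = (64I/π)^(1/4) = (64×1.513×10^6/π)^(1/4) = 74.5 mm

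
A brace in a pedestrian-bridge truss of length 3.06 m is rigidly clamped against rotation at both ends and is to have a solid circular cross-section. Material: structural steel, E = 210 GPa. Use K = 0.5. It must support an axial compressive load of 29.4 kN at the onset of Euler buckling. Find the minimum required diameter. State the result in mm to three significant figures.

d ≈ 28.7 mm

L_e = K·L = 0.5 × 3.06 = 1.530 m
Required I = P_cr·L_e²/(π²E) = 2.940×10^4 × 1.530² / (π² × 2.10×10^11) = 3.321×10^-8 m⁴
I_req = 3.321×10^4 mm⁴
Solid circle: I = πd⁴/64  ⇒  d = (64I/π)^(1/4) = (64×3.321×10^4/π)^(1/4) = 28.7 mm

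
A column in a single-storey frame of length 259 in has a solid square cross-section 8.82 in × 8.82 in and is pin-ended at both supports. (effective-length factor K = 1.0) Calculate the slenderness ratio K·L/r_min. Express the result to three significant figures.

For a square r = a/√12 = 8.82/√12 = 2.546 in
L_e = K·L = 1 × 259 = 259.0 in
λ = L_e / r_min = 259.00 / 2.546 = 102

λ ≈ 102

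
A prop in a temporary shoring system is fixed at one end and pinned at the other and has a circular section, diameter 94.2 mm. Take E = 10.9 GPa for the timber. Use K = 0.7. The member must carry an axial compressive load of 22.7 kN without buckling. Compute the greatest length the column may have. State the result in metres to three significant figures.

L_max ≈ 6.11 m

I = πd⁴/64 = π×94.2⁴/64 = 3.865×10^6 mm⁴
I = 3.865×10^-6 m⁴
At the buckling limit P_cr = P = 2.270×10^4 N
From P_cr = π²EI/(K·L)²:  L = (1/K)·√(π²EI/P_cr) = (1/0.7)·√(π²×1.09×10^10×3.865×10^-6/2.270×10^4)
L = 6.11 m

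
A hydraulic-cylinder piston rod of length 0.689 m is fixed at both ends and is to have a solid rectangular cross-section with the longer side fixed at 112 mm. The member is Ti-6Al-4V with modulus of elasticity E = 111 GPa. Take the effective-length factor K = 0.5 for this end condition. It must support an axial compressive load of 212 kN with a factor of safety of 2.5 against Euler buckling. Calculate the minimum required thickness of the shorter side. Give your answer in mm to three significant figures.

Required P_cr = n·P = 2.5 × 212 = 530.0 kN
L_e = K·L = 0.5 × 0.689 = 0.3445 m
Required I = P_cr·L_e²/(π²E) = 5.300×10^5 × 0.3445² / (π² × 1.11×10^11) = 5.742×10^-8 m⁴
I_req = 5.742×10^4 mm⁴
Rectangle, weak axis: I_min = h·b³/12 with h = 112 mm fixed  ⇒  b = (12I/h)^(1/3) = 18.3 mm

b ≈ 18.3 mm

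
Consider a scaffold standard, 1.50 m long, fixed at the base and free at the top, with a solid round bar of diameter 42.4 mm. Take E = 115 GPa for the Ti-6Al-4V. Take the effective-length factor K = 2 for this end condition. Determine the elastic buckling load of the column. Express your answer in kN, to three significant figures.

P_cr ≈ 20.0 kN

I = πd⁴/64 = π×42.4⁴/64 = 1.586×10^5 mm⁴
I = 1.586×10^5 mm⁴ = 1.586×10^-7 m⁴
Effective length L_e = K·L = 2 × 1.50 = 3.000 m
P_cr = π²EI / L_e² = π² × 115×10⁹ × 1.586×10^-7 / 3.000² = 2.001×10^4 N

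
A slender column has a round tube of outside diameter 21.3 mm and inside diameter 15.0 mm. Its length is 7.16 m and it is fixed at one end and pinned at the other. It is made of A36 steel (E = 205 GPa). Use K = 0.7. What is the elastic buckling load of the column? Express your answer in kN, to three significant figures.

P_cr ≈ 0.614 kN

d_o = 21.3 mm, d_i = 15.0 mm
I = π(d_o⁴ − d_i⁴)/64 = π(21.3⁴ − 15.00⁴)/64 = 7.619×10^3 mm⁴
I = 7.619×10^3 mm⁴ = 7.619×10^-9 m⁴
Effective length L_e = K·L = 0.7 × 7.16 = 5.012 m
P_cr = π²EI / L_e² = π² × 205×10⁹ × 7.619×10^-9 / 5.012² = 613.6 N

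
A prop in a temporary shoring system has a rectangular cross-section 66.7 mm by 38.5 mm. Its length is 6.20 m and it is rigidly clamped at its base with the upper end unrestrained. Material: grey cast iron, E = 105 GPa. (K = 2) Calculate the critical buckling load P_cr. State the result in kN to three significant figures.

Buckling occurs about the weak axis: I_min = h·b³/12 with b = 38.5 mm (the shorter side).
I_min = 66.7×38.5³/12 = 3.172×10^5 mm⁴
I = 3.172×10^5 mm⁴ = 3.172×10^-7 m⁴
Effective length L_e = K·L = 2 × 6.20 = 12.40 m
P_cr = π²EI / L_e² = π² × 105×10⁹ × 3.172×10^-7 / 12.40² = 2.138×10^3 N

P_cr ≈ 2.14 kN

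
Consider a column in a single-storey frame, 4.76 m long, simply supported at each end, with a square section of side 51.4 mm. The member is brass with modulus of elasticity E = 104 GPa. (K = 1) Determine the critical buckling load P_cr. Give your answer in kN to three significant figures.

I = a⁴/12 = 51.4⁴/12 = 5.817×10^5 mm⁴
I = 5.817×10^5 mm⁴ = 5.817×10^-7 m⁴
Effective length L_e = K·L = 1 × 4.76 = 4.760 m
P_cr = π²EI / L_e² = π² × 104×10⁹ × 5.817×10^-7 / 4.760² = 2.635×10^4 N

P_cr ≈ 26.4 kN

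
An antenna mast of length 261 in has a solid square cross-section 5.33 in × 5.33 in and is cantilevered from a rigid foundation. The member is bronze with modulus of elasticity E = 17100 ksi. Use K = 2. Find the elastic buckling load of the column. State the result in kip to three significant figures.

P_cr ≈ 41.7 kip

I = a⁴/12 = 5.33⁴/12 = 67.26 in⁴
Effective length L_e = K·L = 2 × 261 = 522.0 in
P_cr = π²EI / L_e² = π² × 17100×10³ × 67.26 / 522.0² = 4.166×10^4 lb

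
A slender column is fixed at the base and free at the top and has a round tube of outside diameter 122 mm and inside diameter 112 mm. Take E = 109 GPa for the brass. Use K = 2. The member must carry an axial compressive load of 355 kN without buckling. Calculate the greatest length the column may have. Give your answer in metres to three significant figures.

L_max ≈ 1.54 m

d_o = 122 mm, d_i = 112 mm
I = π(d_o⁴ − d_i⁴)/64 = π(122⁴ − 112.0⁴)/64 = 3.151×10^6 mm⁴
I = 3.151×10^-6 m⁴
At the buckling limit P_cr = P = 3.550×10^5 N
From P_cr = π²EI/(K·L)²:  L = (1/K)·√(π²EI/P_cr) = (1/2)·√(π²×1.09×10^11×3.151×10^-6/3.550×10^5)
L = 1.54 m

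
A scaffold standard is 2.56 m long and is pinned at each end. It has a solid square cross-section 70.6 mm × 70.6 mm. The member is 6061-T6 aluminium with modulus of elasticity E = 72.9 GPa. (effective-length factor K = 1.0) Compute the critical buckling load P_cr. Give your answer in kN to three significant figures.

I = a⁴/12 = 70.6⁴/12 = 2.070×10^6 mm⁴
I = 2.070×10^6 mm⁴ = 2.070×10^-6 m⁴
Effective length L_e = K·L = 1 × 2.56 = 2.560 m
P_cr = π²EI / L_e² = π² × 72.9×10⁹ × 2.070×10^-6 / 2.560² = 2.273×10^5 N

P_cr ≈ 227 kN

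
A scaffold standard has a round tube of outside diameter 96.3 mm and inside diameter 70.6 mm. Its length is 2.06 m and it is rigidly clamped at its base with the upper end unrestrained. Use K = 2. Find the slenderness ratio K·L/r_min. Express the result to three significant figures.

d_o = 96.3 mm, d_i = 70.6 mm
I = π(d_o⁴ − d_i⁴)/64 = π(96.3⁴ − 70.60⁴)/64 = 3.002×10^6 mm⁴
A = 3.369×10^3 mm²;  r_min = √(I/A) = √(3.002×10^6/3.369×10^3) = 29.85 mm
L_e = K·L = 2 × 2.06 m = 4.120 m = 4120.0 mm
λ = L_e / r_min = 4120.0 / 29.85 = 138

λ ≈ 138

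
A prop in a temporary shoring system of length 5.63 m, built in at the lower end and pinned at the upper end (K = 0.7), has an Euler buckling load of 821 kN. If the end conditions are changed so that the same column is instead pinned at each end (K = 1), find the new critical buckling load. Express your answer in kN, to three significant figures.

P_cr ≈ 402 kN

P_cr ∝ 1/K², so P_cr,new = P_cr,old × (K_old/K_new)² = 821 × (0.7/1)²
= 821 × 0.4900 = 402 kN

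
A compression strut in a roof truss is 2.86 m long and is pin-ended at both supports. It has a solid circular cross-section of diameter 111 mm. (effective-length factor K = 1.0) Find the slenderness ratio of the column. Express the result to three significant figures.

For a solid circle r = d/4 = 111/4 = 27.75 mm
L_e = K·L = 1 × 2.86 m = 2.860 m = 2860.0 mm
λ = L_e / r_min = 2860.0 / 27.75 = 103

λ ≈ 103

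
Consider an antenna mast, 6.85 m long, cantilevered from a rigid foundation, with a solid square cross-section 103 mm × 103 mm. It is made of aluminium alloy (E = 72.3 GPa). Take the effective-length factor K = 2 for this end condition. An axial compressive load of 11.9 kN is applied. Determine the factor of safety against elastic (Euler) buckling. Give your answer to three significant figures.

n ≈ 3.00

I = a⁴/12 = 103⁴/12 = 9.379×10^6 mm⁴
I = 9.379×10^6 mm⁴ = 9.379×10^-6 m⁴
Effective length L_e = K·L = 2 × 6.85 = 13.70 m
P_cr = π²EI / L_e² = π² × 72.3×10⁹ × 9.379×10^-6 / 13.70² = 3.566×10^4 N
Factor of safety n = P_cr / P = 35.659 / 11.9 = 3.00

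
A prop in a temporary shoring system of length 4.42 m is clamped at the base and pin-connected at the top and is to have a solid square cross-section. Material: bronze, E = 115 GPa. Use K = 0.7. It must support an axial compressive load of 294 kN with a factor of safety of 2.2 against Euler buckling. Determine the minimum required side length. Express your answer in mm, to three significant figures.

Required P_cr = n·P = 2.2 × 294 = 646.8 kN
L_e = K·L = 0.7 × 4.42 = 3.094 m
Required I = P_cr·L_e²/(π²E) = 6.468×10^5 × 3.094² / (π² × 1.15×10^11) = 5.455×10^-6 m⁴
I_req = 5.455×10^6 mm⁴
Solid square: I = a⁴/12  ⇒  a = (12I)^(1/4) = (12×5.455×10^6)^(1/4) = 89.9 mm

a ≈ 89.9 mm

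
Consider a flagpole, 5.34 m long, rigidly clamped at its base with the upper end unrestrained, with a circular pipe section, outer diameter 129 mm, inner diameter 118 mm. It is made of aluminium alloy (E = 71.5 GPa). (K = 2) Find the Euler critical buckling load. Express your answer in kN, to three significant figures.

P_cr ≈ 25.2 kN

d_o = 129 mm, d_i = 118 mm
I = π(d_o⁴ − d_i⁴)/64 = π(129⁴ − 118.0⁴)/64 = 4.076×10^6 mm⁴
I = 4.076×10^6 mm⁴ = 4.076×10^-6 m⁴
Effective length L_e = K·L = 2 × 5.34 = 10.68 m
P_cr = π²EI / L_e² = π² × 71.5×10⁹ × 4.076×10^-6 / 10.68² = 2.522×10^4 N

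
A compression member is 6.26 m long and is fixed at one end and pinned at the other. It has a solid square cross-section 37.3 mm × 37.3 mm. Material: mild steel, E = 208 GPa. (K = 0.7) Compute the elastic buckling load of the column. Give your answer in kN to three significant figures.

I = a⁴/12 = 37.3⁴/12 = 1.613×10^5 mm⁴
I = 1.613×10^5 mm⁴ = 1.613×10^-7 m⁴
Effective length L_e = K·L = 0.7 × 6.26 = 4.382 m
P_cr = π²EI / L_e² = π² × 208×10⁹ × 1.613×10^-7 / 4.382² = 1.725×10^4 N

P_cr ≈ 17.2 kN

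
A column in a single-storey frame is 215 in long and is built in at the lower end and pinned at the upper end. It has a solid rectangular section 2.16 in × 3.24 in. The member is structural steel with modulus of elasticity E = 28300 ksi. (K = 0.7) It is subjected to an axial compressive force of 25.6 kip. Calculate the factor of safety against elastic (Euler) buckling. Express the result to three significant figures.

Buckling occurs about the weak axis: I_min = h·b³/12 with b = 2.16 in (the shorter side).
I_min = 3.24×2.16³/12 = 2.721 in⁴
Effective length L_e = K·L = 0.7 × 215 = 150.5 in
P_cr = π²EI / L_e² = π² × 28300×10³ × 2.721 / 150.5² = 3.355×10^4 lb
Factor of safety n = P_cr / P = 33.554 / 25.6 = 1.31

n ≈ 1.31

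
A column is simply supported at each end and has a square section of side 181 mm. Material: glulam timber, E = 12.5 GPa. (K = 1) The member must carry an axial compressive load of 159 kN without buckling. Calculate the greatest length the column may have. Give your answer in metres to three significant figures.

L_max ≈ 8.33 m

I = a⁴/12 = 181⁴/12 = 8.944×10^7 mm⁴
I = 8.944×10^-5 m⁴
At the buckling limit P_cr = P = 1.590×10^5 N
From P_cr = π²EI/(K·L)²:  L = (1/K)·√(π²EI/P_cr) = (1/1)·√(π²×1.25×10^10×8.944×10^-5/1.590×10^5)
L = 8.33 m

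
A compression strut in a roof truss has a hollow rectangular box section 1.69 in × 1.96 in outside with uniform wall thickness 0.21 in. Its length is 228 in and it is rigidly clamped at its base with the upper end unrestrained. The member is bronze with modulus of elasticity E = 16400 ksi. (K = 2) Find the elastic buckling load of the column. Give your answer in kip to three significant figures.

P_cr ≈ 0.409 kip

Inner dimensions: h_i = 1.96 − 2×0.21 = 1.540 in, b_i = 1.69 − 2×0.21 = 1.270 in
Weak-axis I_min = (h_o·b_o³ − h_i·b_i³)/12 with b_o = 1.69, b_i = 1.270 in (shorter outer/inner sides).
I_min = (1.96×1.69³ − 1.540×1.270³)/12 = 0.5255 in⁴
Effective length L_e = K·L = 2 × 228 = 456.0 in
P_cr = π²EI / L_e² = π² × 16400×10³ × 0.5255 / 456.0² = 409.1 lb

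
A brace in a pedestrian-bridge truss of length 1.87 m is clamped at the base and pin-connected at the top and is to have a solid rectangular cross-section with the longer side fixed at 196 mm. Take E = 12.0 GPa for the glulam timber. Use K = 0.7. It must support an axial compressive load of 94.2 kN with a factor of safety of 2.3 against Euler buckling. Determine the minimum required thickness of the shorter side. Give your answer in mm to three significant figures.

b ≈ 57.7 mm

Required P_cr = n·P = 2.3 × 94.2 = 216.7 kN
L_e = K·L = 0.7 × 1.87 = 1.309 m
Required I = P_cr·L_e²/(π²E) = 2.167×10^5 × 1.309² / (π² × 1.20×10^10) = 3.135×10^-6 m⁴
I_req = 3.135×10^6 mm⁴
Rectangle, weak axis: I_min = h·b³/12 with h = 196 mm fixed  ⇒  b = (12I/h)^(1/3) = 57.7 mm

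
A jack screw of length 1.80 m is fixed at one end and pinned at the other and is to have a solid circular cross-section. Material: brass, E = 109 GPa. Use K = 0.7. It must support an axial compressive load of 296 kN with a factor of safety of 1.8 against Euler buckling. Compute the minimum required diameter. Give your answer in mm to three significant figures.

d ≈ 63.3 mm

Required P_cr = n·P = 1.8 × 296 = 532.8 kN
L_e = K·L = 0.7 × 1.80 = 1.260 m
Required I = P_cr·L_e²/(π²E) = 5.328×10^5 × 1.260² / (π² × 1.09×10^11) = 7.863×10^-7 m⁴
I_req = 7.863×10^5 mm⁴
Solid circle: I = πd⁴/64  ⇒  d = (64I/π)^(1/4) = (64×7.863×10^5/π)^(1/4) = 63.3 mm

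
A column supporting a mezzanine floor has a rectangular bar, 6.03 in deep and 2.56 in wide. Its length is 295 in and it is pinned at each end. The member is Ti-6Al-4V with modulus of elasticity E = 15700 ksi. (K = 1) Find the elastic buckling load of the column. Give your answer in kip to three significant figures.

Buckling occurs about the weak axis: I_min = h·b³/12 with b = 2.56 in (the shorter side).
I_min = 6.03×2.56³/12 = 8.431 in⁴
Effective length L_e = K·L = 1 × 295 = 295.0 in
P_cr = π²EI / L_e² = π² × 15700×10³ × 8.431 / 295.0² = 1.501×10^4 lb

P_cr ≈ 15.0 kip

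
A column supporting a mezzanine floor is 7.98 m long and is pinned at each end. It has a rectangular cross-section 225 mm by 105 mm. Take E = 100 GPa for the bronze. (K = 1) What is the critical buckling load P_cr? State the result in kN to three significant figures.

P_cr ≈ 336 kN

Buckling occurs about the weak axis: I_min = h·b³/12 with b = 105 mm (the shorter side).
I_min = 225×105³/12 = 2.171×10^7 mm⁴
I = 2.171×10^7 mm⁴ = 2.171×10^-5 m⁴
Effective length L_e = K·L = 1 × 7.98 = 7.980 m
P_cr = π²EI / L_e² = π² × 100×10⁹ × 2.171×10^-5 / 7.980² = 3.364×10^5 N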